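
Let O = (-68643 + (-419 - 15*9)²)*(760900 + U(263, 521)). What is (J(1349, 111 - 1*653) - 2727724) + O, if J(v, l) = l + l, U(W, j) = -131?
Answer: 181267983129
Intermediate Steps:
J(v, l) = 2*l
O = 181270711937 (O = (-68643 + (-419 - 15*9)²)*(760900 - 131) = (-68643 + (-419 - 135)²)*760769 = (-68643 + (-554)²)*760769 = (-68643 + 306916)*760769 = 238273*760769 = 181270711937)
(J(1349, 111 - 1*653) - 2727724) + O = (2*(111 - 1*653) - 2727724) + 181270711937 = (2*(111 - 653) - 2727724) + 181270711937 = (2*(-542) - 2727724) + 181270711937 = (-1084 - 2727724) + 181270711937 = -2728808 + 181270711937 = 181267983129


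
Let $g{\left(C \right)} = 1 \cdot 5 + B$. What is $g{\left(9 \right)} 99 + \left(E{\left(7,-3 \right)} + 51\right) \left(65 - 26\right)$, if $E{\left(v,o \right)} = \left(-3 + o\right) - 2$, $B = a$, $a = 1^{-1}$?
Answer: $2271$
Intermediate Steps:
$a = 1$
$B = 1$
$E{\left(v,o \right)} = -5 + o$
$g{\left(C \right)} = 6$ ($g{\left(C \right)} = 1 \cdot 5 + 1 = 5 + 1 = 6$)
$g{\left(9 \right)} 99 + \left(E{\left(7,-3 \right)} + 51\right) \left(65 - 26\right) = 6 \cdot 99 + \left(\left(-5 - 3\right) + 51\right) \left(65 - 26\right) = 594 + \left(-8 + 51\right) 39 = 594 + 43 \cdot 39 = 594 + 1677 = 2271$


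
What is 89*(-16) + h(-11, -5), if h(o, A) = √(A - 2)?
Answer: -1424 + I*√7 ≈ -1424.0 + 2.6458*I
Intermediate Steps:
h(o, A) = √(-2 + A)
89*(-16) + h(-11, -5) = 89*(-16) + √(-2 - 5) = -1424 + √(-7) = -1424 + I*√7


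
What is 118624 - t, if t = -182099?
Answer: 300723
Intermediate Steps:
118624 - t = 118624 - 1*(-182099) = 118624 + 182099 = 300723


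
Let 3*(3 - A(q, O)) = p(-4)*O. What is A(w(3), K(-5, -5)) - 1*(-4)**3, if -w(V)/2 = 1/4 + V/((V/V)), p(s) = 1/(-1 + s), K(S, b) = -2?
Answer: 1003/15 ≈ 66.867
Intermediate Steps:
w(V) = -1/2 - 2*V (w(V) = -2*(1/4 + V/((V/V))) = -2*(1*(1/4) + V/1) = -2*(1/4 + V*1) = -2*(1/4 + V) = -1/2 - 2*V)
A(q, O) = 3 + O/15 (A(q, O) = 3 - O/(3*(-1 - 4)) = 3 - O/(3*(-5)) = 3 - (-1)*O/15 = 3 + O/15)
A(w(3), K(-5, -5)) - 1*(-4)**3 = (3 + (1/15)*(-2)) - 1*(-4)**3 = (3 - 2/15) - 1*(-64) = 43/15 + 64 = 1003/15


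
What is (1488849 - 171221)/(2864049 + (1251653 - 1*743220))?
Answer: 658814/1686241 ≈ 0.39070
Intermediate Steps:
(1488849 - 171221)/(2864049 + (1251653 - 1*743220)) = 1317628/(2864049 + (1251653 - 743220)) = 1317628/(2864049 + 508433) = 1317628/3372482 = 1317628*(1/3372482) = 658814/1686241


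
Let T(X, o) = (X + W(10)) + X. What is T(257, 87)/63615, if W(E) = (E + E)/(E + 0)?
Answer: 172/21205 ≈ 0.0081113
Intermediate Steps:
W(E) = 2 (W(E) = (2*E)/E = 2)
T(X, o) = 2 + 2*X (T(X, o) = (X + 2) + X = (2 + X) + X = 2 + 2*X)
T(257, 87)/63615 = (2 + 2*257)/63615 = (2 + 514)*(1/63615) = 516*(1/63615) = 172/21205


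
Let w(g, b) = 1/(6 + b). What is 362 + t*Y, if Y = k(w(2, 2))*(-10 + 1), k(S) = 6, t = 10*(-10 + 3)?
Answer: 4142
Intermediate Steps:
t = -70 (t = 10*(-7) = -70)
Y = -54 (Y = 6*(-10 + 1) = 6*(-9) = -54)
362 + t*Y = 362 - 70*(-54) = 362 + 3780 = 4142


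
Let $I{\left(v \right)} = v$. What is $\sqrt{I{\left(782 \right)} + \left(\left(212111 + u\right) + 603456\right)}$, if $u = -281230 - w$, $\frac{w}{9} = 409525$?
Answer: $i \sqrt{3150606} \approx 1775.0 i$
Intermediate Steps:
$w = 3685725$ ($w = 9 \cdot 409525 = 3685725$)
$u = -3966955$ ($u = -281230 - 3685725 = -3966955$)
$\sqrt{I{\left(782 \right)} + \left(\left(212111 + u\right) + 603456\right)} = \sqrt{782 + \left(\left(212111 - 3966955\right) + 603456\right)} = \sqrt{782 + \left(-3754844 + 603456\right)} = \sqrt{782 - 3151388} = \sqrt{-3150606} = i \sqrt{3150606}$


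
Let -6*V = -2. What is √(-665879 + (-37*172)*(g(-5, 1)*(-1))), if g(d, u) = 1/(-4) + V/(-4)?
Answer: I*√6012003/3 ≈ 817.31*I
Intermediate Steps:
V = ⅓ (V = -⅙*(-2) = ⅓ ≈ 0.33333)
g(d, u) = -⅓ (g(d, u) = 1/(-4) + (⅓)/(-4) = 1*(-¼) + (⅓)*(-¼) = -¼ - 1/12 = -⅓)
√(-665879 + (-37*172)*(g(-5, 1)*(-1))) = √(-665879 + (-37*172)*(-⅓*(-1))) = √(-665879 - 6364*⅓) = √(-665879 - 6364/3) = √(-2004001/3) = I*√6012003/3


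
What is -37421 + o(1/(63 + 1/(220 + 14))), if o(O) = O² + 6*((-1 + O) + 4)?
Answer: -8129747546819/217356049 ≈ -37403.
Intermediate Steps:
o(O) = 18 + O² + 6*O (o(O) = O² + 6*(3 + O) = O² + (18 + 6*O) = 18 + O² + 6*O)
-37421 + o(1/(63 + 1/(220 + 14))) = -37421 + (18 + (1/(63 + 1/(220 + 14)))² + 6/(63 + 1/(220 + 14))) = -37421 + (18 + (1/(63 + 1/234))² + 6/(63 + 1/234)) = -37421 + (18 + (1/(14743/234))² + 6/(14743/234)) = -37421 + (18 + (234/14743)² + 6*(234/14743)) = -37421 + (18 + 54756/217356049 + 1404/14743) = -37421 + 3933162810/217356049 = -8129747546819/217356049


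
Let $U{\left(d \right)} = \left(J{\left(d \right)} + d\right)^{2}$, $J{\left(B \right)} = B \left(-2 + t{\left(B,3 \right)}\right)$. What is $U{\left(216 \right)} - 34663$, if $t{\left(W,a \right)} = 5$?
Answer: $711833$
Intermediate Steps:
$J{\left(B \right)} = 3 B$ ($J{\left(B \right)} = B \left(-2 + 5\right) = B 3 = 3 B$)
$U{\left(d \right)} = 16 d^{2}$ ($U{\left(d \right)} = \left(3 d + d\right)^{2} = \left(4 d\right)^{2} = 16 d^{2}$)
$U{\left(216 \right)} - 34663 = 16 \cdot 216^{2} - 34663 = 16 \cdot 46656 - 34663 = 746496 - 34663 = 711833$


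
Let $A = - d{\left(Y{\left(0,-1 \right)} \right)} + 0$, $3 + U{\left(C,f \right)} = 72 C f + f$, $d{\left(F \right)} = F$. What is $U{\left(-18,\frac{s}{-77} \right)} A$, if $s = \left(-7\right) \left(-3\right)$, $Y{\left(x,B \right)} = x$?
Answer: $0$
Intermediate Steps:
$s = 21$
$U{\left(C,f \right)} = -3 + f + 72 C f$ ($U{\left(C,f \right)} = -3 + \left(72 C f + f\right) = -3 + \left(f + 72 C f\right) = -3 + f + 72 C f$)
$A = 0$ ($A = \left(-1\right) 0 + 0 = 0 + 0 = 0$)
$U{\left(-18,\frac{s}{-77} \right)} A = \left(-3 + \frac{21}{-77} + 72 \left(-18\right) \frac{21}{-77}\right) 0 = \left(-3 + 21 \left(- \frac{1}{77}\right) + 72 \left(-18\right) 21 \left(- \frac{1}{77}\right)\right) 0 = \left(-3 - \frac{3}{11} + 72 \left(-18\right) \left(- \frac{3}{11}\right)\right) 0 = \left(-3 - \frac{3}{11} + \frac{3888}{11}\right) 0 = \frac{3852}{11} \cdot 0 = 0$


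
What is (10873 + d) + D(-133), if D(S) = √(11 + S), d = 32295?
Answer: 43168 + I*√122 ≈ 43168.0 + 11.045*I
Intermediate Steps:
(10873 + d) + D(-133) = (10873 + 32295) + √(11 - 133) = 43168 + √(-122) = 43168 + I*√122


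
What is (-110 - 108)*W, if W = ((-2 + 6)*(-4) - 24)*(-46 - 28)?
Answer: -645280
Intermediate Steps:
W = 2960 (W = (4*(-4) - 24)*(-74) = (-16 - 24)*(-74) = -40*(-74) = 2960)
(-110 - 108)*W = (-110 - 108)*2960 = -218*2960 = -645280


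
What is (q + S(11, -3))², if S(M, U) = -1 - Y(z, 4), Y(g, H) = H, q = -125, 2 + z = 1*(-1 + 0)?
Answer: 16900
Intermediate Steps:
z = -3 (z = -2 + 1*(-1 + 0) = -2 + 1*(-1) = -2 - 1 = -3)
S(M, U) = -5 (S(M, U) = -1 - 1*4 = -1 - 4 = -5)
(q + S(11, -3))² = (-125 - 5)² = (-130)² = 16900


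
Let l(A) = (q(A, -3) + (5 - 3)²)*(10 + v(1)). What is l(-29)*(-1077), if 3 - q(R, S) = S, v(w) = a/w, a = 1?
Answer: -118470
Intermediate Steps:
v(w) = 1/w
q(R, S) = 3 - S
l(A) = 110 (l(A) = ((3 - 1*(-3)) + (5 - 3)²)*(10 + 1/1) = ((3 + 3) + 2²)*(10 + 1) = (6 + 4)*11 = 10*11 = 110)
l(-29)*(-1077) = 110*(-1077) = -118470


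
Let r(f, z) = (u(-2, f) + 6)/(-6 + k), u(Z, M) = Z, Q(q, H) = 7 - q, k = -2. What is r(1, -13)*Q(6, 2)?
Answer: -½ ≈ -0.50000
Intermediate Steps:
r(f, z) = -½ (r(f, z) = (-2 + 6)/(-6 - 2) = 4/(-8) = 4*(-⅛) = -½)
r(1, -13)*Q(6, 2) = -(7 - 1*6)/2 = -(7 - 6)/2 = -½*1 = -½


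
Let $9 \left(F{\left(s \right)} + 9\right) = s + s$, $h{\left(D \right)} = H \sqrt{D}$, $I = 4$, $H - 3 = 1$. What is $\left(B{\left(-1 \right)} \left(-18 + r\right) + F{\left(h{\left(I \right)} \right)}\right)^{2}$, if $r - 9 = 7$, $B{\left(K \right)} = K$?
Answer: $\frac{2209}{81} \approx 27.272$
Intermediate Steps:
$H = 4$ ($H = 3 + 1 = 4$)
$r = 16$ ($r = 9 + 7 = 16$)
$h{\left(D \right)} = 4 \sqrt{D}$
$F{\left(s \right)} = -9 + \frac{2 s}{9}$ ($F{\left(s \right)} = -9 + \frac{s + s}{9} = -9 + \frac{2 s}{9}$)
$\left(B{\left(-1 \right)} \left(-18 + r\right) + F{\left(h{\left(I \right)} \right)}\right)^{2} = \left(- (-18 + 16) - \left(9 - \frac{2 \cdot 4 \sqrt{4}}{9}\right)\right)^{2} = \left(\left(-1\right) \left(-2\right) - \left(9 - \frac{2 \cdot 4 \cdot 2}{9}\right)\right)^{2} = \left(2 + \left(-9 + \frac{2}{9} \cdot 8\right)\right)^{2} = \left(2 + \left(-9 + \frac{16}{9}\right)\right)^{2} = \left(2 - \frac{65}{9}\right)^{2} = \left(- \frac{47}{9}\right)^{2} = \frac{2209}{81}$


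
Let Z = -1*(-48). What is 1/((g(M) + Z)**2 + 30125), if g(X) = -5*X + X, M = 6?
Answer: 1/30701 ≈ 3.2572e-5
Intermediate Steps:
Z = 48
g(X) = -4*X
1/((g(M) + Z)**2 + 30125) = 1/((-4*6 + 48)**2 + 30125) = 1/((-24 + 48)**2 + 30125) = 1/(24**2 + 30125) = 1/(576 + 30125) = 1/30701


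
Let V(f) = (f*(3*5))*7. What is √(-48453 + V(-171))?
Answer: 2*I*√16602 ≈ 257.7*I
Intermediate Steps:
V(f) = 105*f (V(f) = (f*15)*7 = (15*f)*7 = 105*f)
√(-48453 + V(-171)) = √(-48453 + 105*(-171)) = √(-48453 - 17955) = √(-66408) = 2*I*√16602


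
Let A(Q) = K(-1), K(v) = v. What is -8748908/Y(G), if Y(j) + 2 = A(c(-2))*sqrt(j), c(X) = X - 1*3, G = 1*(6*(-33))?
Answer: 8748908/101 - 13123362*I*sqrt(22)/101 ≈ 86623.0 - 6.0945e+5*I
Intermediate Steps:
G = -198 (G = 1*(-198) = -198)
c(X) = -3 + X (c(X) = X - 3 = -3 + X)
A(Q) = -1
Y(j) = -2 - sqrt(j)
-8748908/Y(G) = -8748908/(-2 - sqrt(-198)) = -8748908/(-2 - 3*I*sqrt(22))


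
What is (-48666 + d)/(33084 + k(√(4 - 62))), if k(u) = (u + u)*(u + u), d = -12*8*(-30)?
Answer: -22893/16426 ≈ -1.3937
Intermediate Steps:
d = 2880 (d = -96*(-30) = 2880)
k(u) = 4*u² (k(u) = (2*u)*(2*u) = 4*u²)
(-48666 + d)/(33084 + k(√(4 - 62))) = (-48666 + 2880)/(33084 + 4*(√(4 - 62))²) = -45786/(33084 + 4*(√(-58))²) = -45786/(33084 + 4*(I*√58)²) = -45786/(33084 + 4*(-58)) = -45786/(33084 - 232) = -45786/32852 = -45786*1/32852 = -22893/16426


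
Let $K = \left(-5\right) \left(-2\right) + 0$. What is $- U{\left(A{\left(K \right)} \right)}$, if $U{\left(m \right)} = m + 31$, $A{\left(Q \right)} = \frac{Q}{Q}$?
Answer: $-32$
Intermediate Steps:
$K = 10$ ($K = 10 + 0 = 10$)
$A{\left(Q \right)} = 1$
$U{\left(m \right)} = 31 + m$
$- U{\left(A{\left(K \right)} \right)} = - (31 + 1) = \left(-1\right) 32 = -32$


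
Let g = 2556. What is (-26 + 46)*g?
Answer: 51120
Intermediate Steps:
(-26 + 46)*g = (-26 + 46)*2556 = 20*2556 = 51120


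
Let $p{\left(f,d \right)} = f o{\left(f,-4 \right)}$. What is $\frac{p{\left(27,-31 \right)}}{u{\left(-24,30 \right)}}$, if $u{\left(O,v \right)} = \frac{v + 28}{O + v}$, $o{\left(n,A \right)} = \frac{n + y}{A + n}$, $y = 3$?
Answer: $\frac{2430}{667} \approx 3.6432$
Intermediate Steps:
$o{\left(n,A \right)} = \frac{3 + n}{A + n}$ ($o{\left(n,A \right)} = \frac{n + 3}{A + n} = \frac{3 + n}{A + n}$)
$p{\left(f,d \right)} = \frac{f \left(3 + f\right)}{-4 + f}$ ($p{\left(f,d \right)} = f \frac{3 + f}{-4 + f} = \frac{f \left(3 + f\right)}{-4 + f}$)
$u{\left(O,v \right)} = \frac{28 + v}{O + v}$
$\frac{p{\left(27,-31 \right)}}{u{\left(-24,30 \right)}} = \frac{27 \frac{1}{-4 + 27} \left(3 + 27\right)}{\frac{1}{-24 + 30} \left(28 + 30\right)} = \frac{27 \cdot \frac{1}{23} \cdot 30}{\frac{1}{6} \cdot 58} = \frac{810}{23 \cdot \frac{29}{3}} = \frac{810}{23} \cdot \frac{3}{29} = \frac{2430}{667}$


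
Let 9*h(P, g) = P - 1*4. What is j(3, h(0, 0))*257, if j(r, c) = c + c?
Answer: -2056/9 ≈ -228.44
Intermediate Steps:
h(P, g) = -4/9 + P/9 (h(P, g) = (P - 1*4)/9 = (P - 4)/9 = (-4 + P)/9 = -4/9 + P/9)
j(r, c) = 2*c
j(3, h(0, 0))*257 = (2*(-4/9 + (⅑)*0))*257 = (2*(-4/9 + 0))*257 = (2*(-4/9))*257 = -8/9*257 = -2056/9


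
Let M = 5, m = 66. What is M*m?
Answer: 330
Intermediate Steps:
M*m = 5*66 = 330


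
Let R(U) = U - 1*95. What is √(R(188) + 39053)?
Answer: 23*√74 ≈ 197.85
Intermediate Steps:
R(U) = -95 + U (R(U) = U - 95 = -95 + U)
√(R(188) + 39053) = √((-95 + 188) + 39053) = √(93 + 39053) = √39146 = 23*√74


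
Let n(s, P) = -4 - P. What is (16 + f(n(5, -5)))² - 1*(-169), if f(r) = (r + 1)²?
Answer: 569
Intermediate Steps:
f(r) = (1 + r)²
(16 + f(n(5, -5)))² - 1*(-169) = (16 + (1 + (-4 - 1*(-5)))²)² - 1*(-169) = (16 + (1 + (-4 + 5))²)² + 169 = (16 + (1 + 1)²)² + 169 = (16 + 2²)² + 169 = (16 + 4)² + 169 = 20² + 169 = 400 + 169 = 569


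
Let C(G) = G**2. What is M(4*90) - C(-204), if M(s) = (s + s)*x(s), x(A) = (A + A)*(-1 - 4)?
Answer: -2633616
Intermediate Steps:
x(A) = -10*A (x(A) = (2*A)*(-5) = -10*A)
M(s) = -20*s**2 (M(s) = (s + s)*(-10*s) = (2*s)*(-10*s) = -20*s**2)
M(4*90) - C(-204) = -20*(4*90)**2 - 1*(-204)**2 = -20*360**2 - 1*41616 = -20*129600 - 41616 = -2592000 - 41616 = -2633616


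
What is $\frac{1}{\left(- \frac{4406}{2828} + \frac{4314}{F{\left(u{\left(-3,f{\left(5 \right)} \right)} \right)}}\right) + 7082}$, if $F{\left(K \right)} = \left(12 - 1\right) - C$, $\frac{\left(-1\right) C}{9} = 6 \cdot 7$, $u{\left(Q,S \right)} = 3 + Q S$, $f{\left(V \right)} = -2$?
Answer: $\frac{550046}{3900668801} \approx 0.00014101$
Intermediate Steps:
$C = -378$ ($C = - 9 \cdot 6 \cdot 7 = \left(-9\right) 42 = -378$)
$F{\left(K \right)} = 389$ ($F{\left(K \right)} = \left(12 - 1\right) - -378 = \left(12 - 1\right) + 378 = 11 + 378 = 389$)
$\frac{1}{\left(- \frac{4406}{2828} + \frac{4314}{F{\left(u{\left(-3,f{\left(5 \right)} \right)} \right)}}\right) + 7082} = \frac{1}{\left(- \frac{4406}{2828} + \frac{4314}{389}\right) + 7082} = \frac{1}{\left(\left(-4406\right) \frac{1}{2828} + 4314 \cdot \frac{1}{389}\right) + 7082} = \frac{1}{\left(- \frac{2203}{1414} + \frac{4314}{389}\right) + 7082} = \frac{1}{\frac{5243029}{550046} + 7082} = \frac{1}{\frac{3900668801}{550046}} = \frac{550046}{3900668801}$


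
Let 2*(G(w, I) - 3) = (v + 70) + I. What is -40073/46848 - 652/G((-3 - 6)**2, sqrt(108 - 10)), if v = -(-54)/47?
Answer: -111522900857/6181734144 + 1440268*sqrt(2)/923671 ≈ -15.836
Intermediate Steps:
v = 54/47 (v = -(-54)/47 = -1*(-54/47) = 54/47 ≈ 1.1489)
G(w, I) = 1813/47 + I/2 (G(w, I) = 3 + ((54/47 + 70) + I)/2 = 3 + (3344/47 + I)/2 = 3 + (1672/47 + I/2) = 1813/47 + I/2)
-40073/46848 - 652/G((-3 - 6)**2, sqrt(108 - 10)) = -40073/46848 - 652/(1813/47 + sqrt(108 - 10)/2) = -40073*1/46848 - 652/(1813/47 + sqrt(98)/2) = -40073/46848 - 652/(1813/47 + (7*sqrt(2))/2) = -40073/46848 - 652/(1813/47 + 7*sqrt(2)/2)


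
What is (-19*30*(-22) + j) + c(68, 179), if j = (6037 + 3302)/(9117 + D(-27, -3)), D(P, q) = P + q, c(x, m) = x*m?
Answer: 74855761/3029 ≈ 24713.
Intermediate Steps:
c(x, m) = m*x
j = 3113/3029 (j = (6037 + 3302)/(9117 + (-27 - 3)) = 9339/(9117 - 30) = 9339/9087 = 9339*(1/9087) = 3113/3029 ≈ 1.0277)
(-19*30*(-22) + j) + c(68, 179) = (-19*30*(-22) + 3113/3029) + 179*68 = (-570*(-22) + 3113/3029) + 12172 = (12540 + 3113/3029) + 12172 = 37986773/3029 + 12172 = 74855761/3029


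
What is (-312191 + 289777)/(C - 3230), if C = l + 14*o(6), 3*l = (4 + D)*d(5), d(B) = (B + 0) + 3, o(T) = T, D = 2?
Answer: 11207/1565 ≈ 7.1610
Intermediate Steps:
d(B) = 3 + B (d(B) = B + 3 = 3 + B)
l = 16 (l = ((4 + 2)*(3 + 5))/3 = (6*8)/3 = (1/3)*48 = 16)
C = 100 (C = 16 + 14*6 = 16 + 84 = 100)
(-312191 + 289777)/(C - 3230) = (-312191 + 289777)/(100 - 3230) = -22414/(-3130) = -22414*(-1/3130) = 11207/1565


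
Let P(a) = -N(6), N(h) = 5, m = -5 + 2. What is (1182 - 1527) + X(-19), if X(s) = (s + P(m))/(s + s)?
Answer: -6543/19 ≈ -344.37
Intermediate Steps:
m = -3
P(a) = -5 (P(a) = -1*5 = -5)
X(s) = (-5 + s)/(2*s) (X(s) = (s - 5)/(s + s) = (-5 + s)/((2*s)) = (-5 + s)*(1/(2*s)) = (-5 + s)/(2*s))
(1182 - 1527) + X(-19) = (1182 - 1527) + (½)*(-5 - 19)/(-19) = -345 + (½)*(-1/19)*(-24) = -345 + 12/19 = -6543/19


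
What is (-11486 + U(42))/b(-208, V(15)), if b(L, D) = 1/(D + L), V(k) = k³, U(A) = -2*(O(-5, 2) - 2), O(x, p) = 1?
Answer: -36369828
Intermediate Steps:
U(A) = 2 (U(A) = -2*(1 - 2) = -2*(-1) = 2)
(-11486 + U(42))/b(-208, V(15)) = (-11486 + 2)/(1/(15³ - 208)) = -11484/(1/(3375 - 208)) = -11484/(1/3167) = -11484/1/3167 = -11484*3167 = -36369828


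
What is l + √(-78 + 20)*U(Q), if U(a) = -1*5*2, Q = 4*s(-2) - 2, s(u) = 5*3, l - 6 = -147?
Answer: -141 - 10*I*√58 ≈ -141.0 - 76.158*I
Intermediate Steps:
l = -141 (l = 6 - 147 = -141)
s(u) = 15
Q = 58 (Q = 4*15 - 2 = 60 - 2 = 58)
U(a) = -10 (U(a) = -5*2 = -10)
l + √(-78 + 20)*U(Q) = -141 + √(-78 + 20)*(-10) = -141 + √(-58)*(-10) = -141 + (I*√58)*(-10) = -141 - 10*I*√58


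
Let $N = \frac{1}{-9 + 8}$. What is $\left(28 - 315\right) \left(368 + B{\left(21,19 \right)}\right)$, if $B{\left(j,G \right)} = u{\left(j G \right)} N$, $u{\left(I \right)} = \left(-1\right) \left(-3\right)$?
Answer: $-104755$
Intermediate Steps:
$N = -1$ ($N = \frac{1}{-1} = -1$)
$u{\left(I \right)} = 3$
$B{\left(j,G \right)} = -3$ ($B{\left(j,G \right)} = 3 \left(-1\right) = -3$)
$\left(28 - 315\right) \left(368 + B{\left(21,19 \right)}\right) = \left(28 - 315\right) \left(368 - 3\right) = \left(-287\right) 365 = -104755$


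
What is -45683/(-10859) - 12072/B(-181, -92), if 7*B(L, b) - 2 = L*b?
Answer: -78412127/90422893 ≈ -0.86717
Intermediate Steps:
B(L, b) = 2/7 + L*b/7 (B(L, b) = 2/7 + (L*b)/7 = 2/7 + L*b/7)
-45683/(-10859) - 12072/B(-181, -92) = -45683/(-10859) - 12072/(2/7 + (⅐)*(-181)*(-92)) = -45683*(-1/10859) - 12072/(2/7 + 16652/7) = 45683/10859 - 12072/16654/7 = 45683/10859 - 12072*7/16654 = 45683/10859 - 42252/8327 = -78412127/90422893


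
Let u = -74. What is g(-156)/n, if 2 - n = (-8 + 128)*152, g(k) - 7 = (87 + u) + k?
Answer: 68/9119 ≈ 0.0074570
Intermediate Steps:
g(k) = 20 + k (g(k) = 7 + ((87 - 74) + k) = 7 + (13 + k) = 20 + k)
n = -18238 (n = 2 - (-8 + 128)*152 = 2 - 120*152 = 2 - 1*18240 = 2 - 18240 = -18238)
g(-156)/n = (20 - 156)/(-18238) = -136*(-1/18238) = 68/9119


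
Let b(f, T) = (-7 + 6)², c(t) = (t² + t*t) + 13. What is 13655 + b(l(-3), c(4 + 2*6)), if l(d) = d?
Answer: 13656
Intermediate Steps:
c(t) = 13 + 2*t² (c(t) = (t² + t²) + 13 = 2*t² + 13 = 13 + 2*t²)
b(f, T) = 1 (b(f, T) = (-1)² = 1)
13655 + b(l(-3), c(4 + 2*6)) = 13655 + 1 = 13656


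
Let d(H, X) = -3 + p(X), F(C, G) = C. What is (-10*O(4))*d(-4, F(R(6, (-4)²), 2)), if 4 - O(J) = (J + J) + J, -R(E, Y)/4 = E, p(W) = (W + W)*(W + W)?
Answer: 184080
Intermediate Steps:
p(W) = 4*W² (p(W) = (2*W)*(2*W) = 4*W²)
R(E, Y) = -4*E
O(J) = 4 - 3*J (O(J) = 4 - ((J + J) + J) = 4 - (2*J + J) = 4 - 3*J)
d(H, X) = -3 + 4*X²
(-10*O(4))*d(-4, F(R(6, (-4)²), 2)) = (-10*(4 - 3*4))*(-3 + 4*(-4*6)²) = (-10*(4 - 12))*(-3 + 4*(-24)²) = (-10*(-8))*(-3 + 4*576) = 80*(-3 + 2304) = 80*2301 = 184080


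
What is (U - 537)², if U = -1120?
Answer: 2745649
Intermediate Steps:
(U - 537)² = (-1120 - 537)² = (-1657)² = 2745649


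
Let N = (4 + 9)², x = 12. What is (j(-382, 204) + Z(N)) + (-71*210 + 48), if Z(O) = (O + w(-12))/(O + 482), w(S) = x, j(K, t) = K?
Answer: -9923663/651 ≈ -15244.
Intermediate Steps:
w(S) = 12
N = 169 (N = 13² = 169)
Z(O) = (12 + O)/(482 + O) (Z(O) = (O + 12)/(O + 482) = (12 + O)/(482 + O))
(j(-382, 204) + Z(N)) + (-71*210 + 48) = (-382 + (12 + 169)/(482 + 169)) + (-71*210 + 48) = (-382 + 181/651) + (-14910 + 48) = (-382 + (1/651)*181) - 14862 = (-382 + 181/651) - 14862 = -248501/651 - 14862 = -9923663/651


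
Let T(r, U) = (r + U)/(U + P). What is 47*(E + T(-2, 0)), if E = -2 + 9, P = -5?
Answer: 1739/5 ≈ 347.80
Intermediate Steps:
T(r, U) = (U + r)/(-5 + U) (T(r, U) = (r + U)/(U - 5) = (U + r)/(-5 + U))
E = 7
47*(E + T(-2, 0)) = 47*(7 + (0 - 2)/(-5 + 0)) = 47*(7 - 2/(-5)) = 47*(7 - ⅕*(-2)) = 47*(7 + ⅖) = 47*(37/5) = 1739/5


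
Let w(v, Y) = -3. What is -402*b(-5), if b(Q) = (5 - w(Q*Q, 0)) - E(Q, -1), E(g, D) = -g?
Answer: -1206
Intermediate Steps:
b(Q) = 8 + Q (b(Q) = (5 - 1*(-3)) - (-1)*Q = (5 + 3) + Q = 8 + Q)
-402*b(-5) = -402*(8 - 5) = -402*3 = -1206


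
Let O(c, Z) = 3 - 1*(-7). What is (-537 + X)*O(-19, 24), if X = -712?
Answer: -12490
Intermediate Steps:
O(c, Z) = 10 (O(c, Z) = 3 + 7 = 10)
(-537 + X)*O(-19, 24) = (-537 - 712)*10 = -1249*10 = -12490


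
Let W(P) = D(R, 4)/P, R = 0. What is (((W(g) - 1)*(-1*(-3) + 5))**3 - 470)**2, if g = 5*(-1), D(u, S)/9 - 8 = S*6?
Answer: 165863034406550487556/15625 ≈ 1.0615e+16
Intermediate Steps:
D(u, S) = 72 + 54*S (D(u, S) = 72 + 9*(S*6) = 72 + 9*(6*S) = 72 + 54*S)
g = -5
W(P) = 288/P (W(P) = (72 + 54*4)/P = (72 + 216)/P = 288/P)
(((W(g) - 1)*(-1*(-3) + 5))**3 - 470)**2 = (((288/(-5) - 1)*(-1*(-3) + 5))**3 - 470)**2 = (((288*(-1/5) - 1)*(3 + 5))**3 - 470)**2 = (((-288/5 - 1)*8)**3 - 470)**2 = ((-293/5*8)**3 - 470)**2 = ((-2344/5)**3 - 470)**2 = (-12878723584/125 - 470)**2 = (-12878782334/125)**2 = 165863034406550487556/15625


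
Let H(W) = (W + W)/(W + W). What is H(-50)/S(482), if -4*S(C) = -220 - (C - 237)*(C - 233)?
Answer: 4/61225 ≈ 6.5333e-5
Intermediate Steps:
S(C) = 55 + (-237 + C)*(-233 + C)/4 (S(C) = -(-220 - (C - 237)*(C - 233))/4 = -(-220 - (-237 + C)*(-233 + C))/4 = 55 + (-237 + C)*(-233 + C)/4)
H(W) = 1 (H(W) = (2*W)/((2*W)) = (2*W)*(1/(2*W)) = 1)
H(-50)/S(482) = 1/(55441/4 - 235/2*482 + (1/4)*482**2) = 1/(55441/4 - 56635 + (1/4)*232324) = 1/(55441/4 - 56635 + 58081) = 1/(61225/4) = 1*(4/61225) = 4/61225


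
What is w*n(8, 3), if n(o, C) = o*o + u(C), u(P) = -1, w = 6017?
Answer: 379071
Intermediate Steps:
n(o, C) = -1 + o² (n(o, C) = o*o - 1 = o² - 1 = -1 + o²)
w*n(8, 3) = 6017*(-1 + 8²) = 6017*(-1 + 64) = 6017*63 = 379071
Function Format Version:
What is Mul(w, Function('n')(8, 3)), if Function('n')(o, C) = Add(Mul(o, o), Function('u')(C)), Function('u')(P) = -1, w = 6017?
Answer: 379071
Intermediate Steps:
Function('n')(o, C) = Add(-1, Pow(o, 2)) (Function('n')(o, C) = Add(Mul(o, o), -1) = Add(Pow(o, 2), -1) = Add(-1, Pow(o, 2)))
Mul(w, Function('n')(8, 3)) = Mul(6017, Add(-1, Pow(8, 2))) = Mul(6017, Add(-1, 64)) = Mul(6017, 63) = 379071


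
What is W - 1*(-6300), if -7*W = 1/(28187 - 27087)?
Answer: 48509999/7700 ≈ 6300.0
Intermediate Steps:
W = -1/7700 (W = -1/(7*(28187 - 27087)) = -⅐/1100 = -⅐*1/1100 = -1/7700 ≈ -0.00012987)
W - 1*(-6300) = -1/7700 - 1*(-6300) = -1/7700 + 6300 = 48509999/7700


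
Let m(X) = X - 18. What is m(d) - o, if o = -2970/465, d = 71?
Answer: 1841/31 ≈ 59.387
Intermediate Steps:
o = -198/31 (o = -2970*1/465 = -198/31 ≈ -6.3871)
m(X) = -18 + X
m(d) - o = (-18 + 71) - 1*(-198/31) = 53 + 198/31 = 1841/31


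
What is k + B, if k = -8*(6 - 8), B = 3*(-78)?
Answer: -218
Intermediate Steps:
B = -234
k = 16 (k = -8*(-2) = 16)
k + B = 16 - 234 = -218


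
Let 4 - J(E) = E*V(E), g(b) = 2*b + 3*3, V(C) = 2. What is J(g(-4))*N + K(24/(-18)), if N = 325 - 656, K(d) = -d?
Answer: -1982/3 ≈ -660.67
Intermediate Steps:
g(b) = 9 + 2*b (g(b) = 2*b + 9 = 9 + 2*b)
J(E) = 4 - 2*E (J(E) = 4 - E*2 = 4 - 2*E)
N = -331
J(g(-4))*N + K(24/(-18)) = (4 - 2*(9 + 2*(-4)))*(-331) - 24/(-18) = (4 - 2*(9 - 8))*(-331) - 24*(-1)/18 = (4 - 2*1)*(-331) - 1*(-4/3) = (4 - 2)*(-331) + 4/3 = 2*(-331) + 4/3 = -662 + 4/3 = -1982/3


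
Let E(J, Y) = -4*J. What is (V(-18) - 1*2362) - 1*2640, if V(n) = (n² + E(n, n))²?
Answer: 151814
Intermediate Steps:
V(n) = (n² - 4*n)²
(V(-18) - 1*2362) - 1*2640 = ((-18)²*(-4 - 18)² - 1*2362) - 1*2640 = (324*(-22)² - 2362) - 2640 = (324*484 - 2362) - 2640 = (156816 - 2362) - 2640 = 154454 - 2640 = 151814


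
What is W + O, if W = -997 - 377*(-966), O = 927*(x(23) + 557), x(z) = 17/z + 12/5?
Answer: 101479907/115 ≈ 8.8243e+5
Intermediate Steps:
x(z) = 12/5 + 17/z (x(z) = 17/z + 12*(1/5) = 17/z + 12/5 = 12/5 + 17/z)
O = 59713632/115 (O = 927*((12/5 + 17/23) + 557) = 927*(361/115 + 557) = 927*(64416/115) = 59713632/115 ≈ 5.1925e+5)
W = 363185 (W = -997 + 364182 = 363185)
W + O = 363185 + 59713632/115 = 101479907/115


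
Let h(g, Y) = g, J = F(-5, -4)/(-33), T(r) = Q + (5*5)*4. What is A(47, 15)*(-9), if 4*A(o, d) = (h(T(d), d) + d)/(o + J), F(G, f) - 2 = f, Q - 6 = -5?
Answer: -8613/1553 ≈ -5.5460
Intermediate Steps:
Q = 1 (Q = 6 - 5 = 1)
F(G, f) = 2 + f
T(r) = 101 (T(r) = 1 + (5*5)*4 = 1 + 25*4 = 1 + 100 = 101)
J = 2/33 (J = (2 - 4)/(-33) = -2*(-1/33) = 2/33 ≈ 0.060606)
A(o, d) = (101 + d)/(4*(2/33 + o)) (A(o, d) = ((101 + d)/(o + 2/33))/4 = ((101 + d)/(2/33 + o))/4 = (101 + d)/(4*(2/33 + o)))
A(47, 15)*(-9) = (33*(101 + 15)/(4*(2 + 33*47)))*(-9) = ((33/4)*116/(2 + 1551))*(-9) = ((33/4)*116/1553)*(-9) = ((33/4)*(1/1553)*116)*(-9) = (957/1553)*(-9) = -8613/1553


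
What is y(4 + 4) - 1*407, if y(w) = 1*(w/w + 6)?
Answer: -400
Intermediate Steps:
y(w) = 7 (y(w) = 1*(1 + 6) = 1*7 = 7)
y(4 + 4) - 1*407 = 7 - 1*407 = 7 - 407 = -400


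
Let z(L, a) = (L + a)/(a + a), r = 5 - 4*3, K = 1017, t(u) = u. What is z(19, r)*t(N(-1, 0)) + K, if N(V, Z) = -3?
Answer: 7137/7 ≈ 1019.6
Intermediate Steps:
r = -7 (r = 5 - 12 = -7)
z(L, a) = (L + a)/(2*a) (z(L, a) = (L + a)/((2*a)) = (L + a)*(1/(2*a)) = (L + a)/(2*a))
z(19, r)*t(N(-1, 0)) + K = ((½)*(19 - 7)/(-7))*(-3) + 1017 = ((½)*(-⅐)*12)*(-3) + 1017 = -6/7*(-3) + 1017 = 18/7 + 1017 = 7137/7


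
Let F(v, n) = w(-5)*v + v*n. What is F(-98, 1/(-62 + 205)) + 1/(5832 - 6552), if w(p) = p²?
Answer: -252322703/102960 ≈ -2450.7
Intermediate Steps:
F(v, n) = 25*v + n*v (F(v, n) = (-5)²*v + v*n = 25*v + n*v)
F(-98, 1/(-62 + 205)) + 1/(5832 - 6552) = -98*(25 + 1/(-62 + 205)) + 1/(5832 - 6552) = -98*(25 + 1/143) + 1/(-720) = -98*(25 + 1/143) - 1/720 = -98*3576/143 - 1/720 = -350448/143 - 1/720 = -252322703/102960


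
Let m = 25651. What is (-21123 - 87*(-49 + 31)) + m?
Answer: 6094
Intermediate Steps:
(-21123 - 87*(-49 + 31)) + m = (-21123 - 87*(-49 + 31)) + 25651 = (-21123 - 87*(-18)) + 25651 = (-21123 + 1566) + 25651 = -19557 + 25651 = 6094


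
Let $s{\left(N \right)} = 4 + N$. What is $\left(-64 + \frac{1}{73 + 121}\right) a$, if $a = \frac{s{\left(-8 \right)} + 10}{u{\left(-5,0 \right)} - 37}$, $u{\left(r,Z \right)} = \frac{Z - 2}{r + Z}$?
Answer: $\frac{62075}{5917} \approx 10.491$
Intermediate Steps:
$u{\left(r,Z \right)} = \frac{-2 + Z}{Z + r}$
$a = - \frac{10}{61}$ ($a = \frac{\left(4 - 8\right) + 10}{\frac{-2 + 0}{0 - 5} - 37} = \frac{-4 + 10}{\frac{1}{-5} \left(-2\right) - 37} = \frac{6}{\left(- \frac{1}{5}\right) \left(-2\right) - 37} = \frac{6}{\frac{2}{5} - 37} = \frac{6}{- \frac{183}{5}} = 6 \left(- \frac{5}{183}\right) = - \frac{10}{61} \approx -0.16393$)
$\left(-64 + \frac{1}{73 + 121}\right) a = \left(-64 + \frac{1}{73 + 121}\right) \left(- \frac{10}{61}\right) = \left(-64 + \frac{1}{194}\right) \left(- \frac{10}{61}\right) = \left(- \frac{12415}{194}\right) \left(- \frac{10}{61}\right) = \frac{62075}{5917}$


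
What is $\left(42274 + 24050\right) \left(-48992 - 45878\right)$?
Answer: $-6292157880$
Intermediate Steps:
$\left(42274 + 24050\right) \left(-48992 - 45878\right) = 66324 \left(-94870\right) = -6292157880$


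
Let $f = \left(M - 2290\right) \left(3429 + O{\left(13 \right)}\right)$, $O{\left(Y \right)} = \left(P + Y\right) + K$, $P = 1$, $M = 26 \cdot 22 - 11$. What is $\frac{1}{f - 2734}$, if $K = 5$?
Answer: $- \frac{1}{5964326} \approx -1.6766 \cdot 10^{-7}$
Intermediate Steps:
$M = 561$ ($M = 572 - 11 = 561$)
$O{\left(Y \right)} = 6 + Y$ ($O{\left(Y \right)} = \left(1 + Y\right) + 5 = 6 + Y$)
$f = -5961592$ ($f = \left(561 - 2290\right) \left(3429 + \left(6 + 13\right)\right) = - 1729 \left(3429 + 19\right) = \left(-1729\right) 3448 = -5961592$)
$\frac{1}{f - 2734} = \frac{1}{-5961592 - 2734} = \frac{1}{-5964326} = - \frac{1}{5964326}$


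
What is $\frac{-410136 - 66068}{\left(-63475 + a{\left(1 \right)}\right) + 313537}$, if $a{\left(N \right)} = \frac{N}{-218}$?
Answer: $- \frac{103812472}{54513515} \approx -1.9043$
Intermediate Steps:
$a{\left(N \right)} = - \frac{N}{218}$ ($a{\left(N \right)} = N \left(- \frac{1}{218}\right) = - \frac{N}{218}$)
$\frac{-410136 - 66068}{\left(-63475 + a{\left(1 \right)}\right) + 313537} = \frac{-410136 - 66068}{\left(-63475 - \frac{1}{218}\right) + 313537} = - \frac{476204}{\left(-63475 - \frac{1}{218}\right) + 313537} = - \frac{476204}{- \frac{13837551}{218} + 313537} = - \frac{476204}{\frac{54513515}{218}} = \left(-476204\right) \frac{218}{54513515} = - \frac{103812472}{54513515}$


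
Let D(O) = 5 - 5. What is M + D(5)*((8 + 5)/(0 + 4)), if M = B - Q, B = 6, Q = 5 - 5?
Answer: 6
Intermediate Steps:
D(O) = 0
Q = 0
M = 6 (M = 6 - 1*0 = 6 + 0 = 6)
M + D(5)*((8 + 5)/(0 + 4)) = 6 + 0*((8 + 5)/(0 + 4)) = 6 + 0*(13/4) = 6 + 0 = 6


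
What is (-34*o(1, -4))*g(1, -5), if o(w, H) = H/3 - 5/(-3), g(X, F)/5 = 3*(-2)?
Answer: 340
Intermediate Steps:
g(X, F) = -30 (g(X, F) = 5*(3*(-2)) = 5*(-6) = -30)
o(w, H) = 5/3 + H/3 (o(w, H) = H*(⅓) - 5*(-⅓) = H/3 + 5/3 = 5/3 + H/3)
(-34*o(1, -4))*g(1, -5) = -34*(5/3 + (⅓)*(-4))*(-30) = -34*(5/3 - 4/3)*(-30) = -34*⅓*(-30) = -34/3*(-30) = 340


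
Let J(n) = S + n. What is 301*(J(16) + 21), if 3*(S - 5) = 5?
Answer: 39431/3 ≈ 13144.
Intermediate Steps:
S = 20/3 (S = 5 + (1/3)*5 = 5 + 5/3 = 20/3 ≈ 6.6667)
J(n) = 20/3 + n
301*(J(16) + 21) = 301*((20/3 + 16) + 21) = 301*(68/3 + 21) = 301*(131/3) = 39431/3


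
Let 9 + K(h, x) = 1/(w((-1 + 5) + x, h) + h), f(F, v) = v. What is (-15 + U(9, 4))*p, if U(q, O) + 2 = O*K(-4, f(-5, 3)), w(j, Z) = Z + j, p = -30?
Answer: 1710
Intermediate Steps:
K(h, x) = -9 + 1/(4 + x + 2*h) (K(h, x) = -9 + 1/((h + ((-1 + 5) + x)) + h) = -9 + 1/((h + (4 + x)) + h) = -9 + 1/((4 + h + x) + h) = -9 + 1/(4 + x + 2*h))
U(q, O) = -2 - 10*O (U(q, O) = -2 + O*((-35 - 18*(-4) - 9*3)/(4 + 3 + 2*(-4))) = -2 + O*((-35 + 72 - 27)/(4 + 3 - 8)) = -2 + O*(10/(-1)) = -2 + O*(-1*10) = -2 + O*(-10) = -2 - 10*O)
(-15 + U(9, 4))*p = (-15 + (-2 - 10*4))*(-30) = (-15 + (-2 - 40))*(-30) = (-15 - 42)*(-30) = -57*(-30) = 1710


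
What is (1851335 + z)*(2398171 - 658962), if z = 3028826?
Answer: 8487619932649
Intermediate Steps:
(1851335 + z)*(2398171 - 658962) = (1851335 + 3028826)*(2398171 - 658962) = 4880161*1739209 = 8487619932649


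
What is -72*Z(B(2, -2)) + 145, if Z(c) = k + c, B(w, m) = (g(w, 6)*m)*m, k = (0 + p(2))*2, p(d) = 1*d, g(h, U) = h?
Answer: -719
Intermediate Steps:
p(d) = d
k = 4 (k = (0 + 2)*2 = 2*2 = 4)
B(w, m) = w*m² (B(w, m) = (w*m)*m = (m*w)*m = w*m²)
Z(c) = 4 + c
-72*Z(B(2, -2)) + 145 = -72*(4 + 2*(-2)²) + 145 = -72*(4 + 2*4) + 145 = -72*(4 + 8) + 145 = -72*12 + 145 = -864 + 145 = -719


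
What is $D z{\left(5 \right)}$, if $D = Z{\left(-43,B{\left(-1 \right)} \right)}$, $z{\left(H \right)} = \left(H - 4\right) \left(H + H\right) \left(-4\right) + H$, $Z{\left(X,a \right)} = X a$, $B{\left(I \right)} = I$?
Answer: $-1505$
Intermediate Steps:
$z{\left(H \right)} = H - 8 H \left(-4 + H\right)$ ($z{\left(H \right)} = \left(-4 + H\right) 2 H \left(-4\right) + H = 2 H \left(-4 + H\right) \left(-4\right) + H = - 8 H \left(-4 + H\right) + H = H - 8 H \left(-4 + H\right)$)
$D = 43$ ($D = \left(-43\right) \left(-1\right) = 43$)
$D z{\left(5 \right)} = 43 \cdot 5 \left(33 - 40\right) = 43 \cdot 5 \left(-7\right) = 43 \left(-35\right) = -1505$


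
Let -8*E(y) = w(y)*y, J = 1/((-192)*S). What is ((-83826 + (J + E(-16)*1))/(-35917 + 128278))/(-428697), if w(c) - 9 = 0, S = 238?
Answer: 201562651/95227779040128 ≈ 2.1166e-6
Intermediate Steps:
w(c) = 9 (w(c) = 9 + 0 = 9)
J = -1/45696 (J = 1/(-192*238) = -1/192*1/238 = -1/45696 ≈ -2.1884e-5)
E(y) = -9*y/8
((-83826 + (J + E(-16)*1))/(-35917 + 128278))/(-428697) = ((-83826 + (-1/45696 - 9/8*(-16)*1))/(-35917 + 128278))/(-428697) = ((-83826 + (-1/45696 + 18*1))/92361)*(-1/428697) = ((-83826 + (-1/45696 + 18))*(1/92361))*(-1/428697) = ((-83826 + 822527/45696)*(1/92361))*(-1/428697) = -3829690369/45696*1/92361*(-1/428697) = -3829690369/4220528256*(-1/428697) = 201562651/95227779040128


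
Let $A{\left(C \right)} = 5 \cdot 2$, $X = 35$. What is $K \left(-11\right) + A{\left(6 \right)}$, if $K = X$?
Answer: $-375$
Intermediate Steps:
$A{\left(C \right)} = 10$
$K = 35$
$K \left(-11\right) + A{\left(6 \right)} = 35 \left(-11\right) + 10 = -385 + 10 = -375$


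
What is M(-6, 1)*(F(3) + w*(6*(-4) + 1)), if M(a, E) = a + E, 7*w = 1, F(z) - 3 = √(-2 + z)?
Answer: -25/7 ≈ -3.5714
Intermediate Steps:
F(z) = 3 + √(-2 + z)
w = ⅐ (w = (⅐)*1 = ⅐ ≈ 0.14286)
M(a, E) = E + a
M(-6, 1)*(F(3) + w*(6*(-4) + 1)) = (1 - 6)*((3 + √(-2 + 3)) + (6*(-4) + 1)/7) = -5*((3 + √1) + (-24 + 1)/7) = -5*((3 + 1) + (⅐)*(-23)) = -5*(4 - 23/7) = -5*5/7 = -25/7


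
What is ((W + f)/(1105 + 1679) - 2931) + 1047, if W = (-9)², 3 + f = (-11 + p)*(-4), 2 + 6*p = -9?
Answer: -3933695/2088 ≈ -1884.0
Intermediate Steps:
p = -11/6 (p = -⅓ + (⅙)*(-9) = -⅓ - 3/2 = -11/6 ≈ -1.8333)
f = 145/3 (f = -3 + (-11 - 11/6)*(-4) = -3 - 77/6*(-4) = -3 + 154/3 = 145/3 ≈ 48.333)
W = 81
((W + f)/(1105 + 1679) - 2931) + 1047 = ((81 + 145/3)/(1105 + 1679) - 2931) + 1047 = ((388/3)/2784 - 2931) + 1047 = ((388/3)*(1/2784) - 2931) + 1047 = (97/2088 - 2931) + 1047 = -6119831/2088 + 1047 = -3933695/2088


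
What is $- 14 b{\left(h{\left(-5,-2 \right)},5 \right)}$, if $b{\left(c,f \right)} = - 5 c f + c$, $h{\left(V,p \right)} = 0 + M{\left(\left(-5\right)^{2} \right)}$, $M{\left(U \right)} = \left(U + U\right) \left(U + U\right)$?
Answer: $840000$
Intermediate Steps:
$M{\left(U \right)} = 4 U^{2}$ ($M{\left(U \right)} = 2 U 2 U = 4 U^{2}$)
$h{\left(V,p \right)} = 2500$ ($h{\left(V,p \right)} = 0 + 4 \left(\left(-5\right)^{2}\right)^{2} = 0 + 4 \cdot 25^{2} = 0 + 4 \cdot 625 = 0 + 2500 = 2500$)
$b{\left(c,f \right)} = c - 5 c f$ ($b{\left(c,f \right)} = - 5 c f + c = c - 5 c f$)
$- 14 b{\left(h{\left(-5,-2 \right)},5 \right)} = - 14 \cdot 2500 \left(1 - 25\right) = - 14 \cdot 2500 \left(-24\right) = \left(-14\right) \left(-60000\right) = 840000$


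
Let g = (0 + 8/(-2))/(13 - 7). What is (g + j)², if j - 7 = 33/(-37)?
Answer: 364816/12321 ≈ 29.609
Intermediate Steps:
g = -⅔ (g = (0 + 8*(-½))/6 = (0 - 4)*(⅙) = -4*⅙ = -⅔ ≈ -0.66667)
j = 226/37 (j = 7 + 33/(-37) = 7 + 33*(-1/37) = 7 - 33/37 = 226/37 ≈ 6.1081)
(g + j)² = (-⅔ + 226/37)² = (604/111)² = 364816/12321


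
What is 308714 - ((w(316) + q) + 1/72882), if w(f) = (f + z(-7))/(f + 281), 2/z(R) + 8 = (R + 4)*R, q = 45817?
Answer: 49568007980471/188545734 ≈ 2.6290e+5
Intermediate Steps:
z(R) = 2/(-8 + R*(4 + R)) (z(R) = 2/(-8 + (R + 4)*R) = 2/(-8 + (4 + R)*R) = 2/(-8 + R*(4 + R)))
w(f) = (2/13 + f)/(281 + f) (w(f) = (f + 2/(-8 + (-7)² + 4*(-7)))/(f + 281) = (f + 2/(-8 + 49 - 28))/(281 + f) = (f + 2/13)/(281 + f) = (2/13 + f)/(281 + f))
308714 - ((w(316) + q) + 1/72882) = 308714 - (((2/13 + 316)/(281 + 316) + 45817) + 1/72882) = 308714 - (((4110/13)/597 + 45817) + 1/72882) = 308714 - (((1/597)*(4110/13) + 45817) + 1/72882) = 308714 - ((1370/2587 + 45817) + 1/72882) = 308714 - (118529949/2587 + 1/72882) = 308714 - 1*8638699745605/188545734 = 308714 - 8638699745605/188545734 = 49568007980471/188545734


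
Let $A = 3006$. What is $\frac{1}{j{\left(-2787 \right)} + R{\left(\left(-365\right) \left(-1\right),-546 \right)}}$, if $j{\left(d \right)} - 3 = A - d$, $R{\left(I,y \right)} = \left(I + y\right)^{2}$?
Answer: $\frac{1}{38557} \approx 2.5936 \cdot 10^{-5}$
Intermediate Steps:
$j{\left(d \right)} = 3009 - d$ ($j{\left(d \right)} = 3 - \left(-3006 + d\right) = 3009 - d$)
$\frac{1}{j{\left(-2787 \right)} + R{\left(\left(-365\right) \left(-1\right),-546 \right)}} = \frac{1}{\left(3009 - -2787\right) + \left(\left(-365\right) \left(-1\right) - 546\right)^{2}} = \frac{1}{\left(3009 + 2787\right) + \left(365 - 546\right)^{2}} = \frac{1}{5796 + \left(-181\right)^{2}} = \frac{1}{5796 + 32761} = \frac{1}{38557}$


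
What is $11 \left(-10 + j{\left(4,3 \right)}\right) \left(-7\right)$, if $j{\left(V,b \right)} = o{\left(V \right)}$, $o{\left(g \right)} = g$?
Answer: $462$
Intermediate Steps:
$j{\left(V,b \right)} = V$
$11 \left(-10 + j{\left(4,3 \right)}\right) \left(-7\right) = 11 \left(-10 + 4\right) \left(-7\right) = 11 \left(-6\right) \left(-7\right) = \left(-66\right) \left(-7\right) = 462$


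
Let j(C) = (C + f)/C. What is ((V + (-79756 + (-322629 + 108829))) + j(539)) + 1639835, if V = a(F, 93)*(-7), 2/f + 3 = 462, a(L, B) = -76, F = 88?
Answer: 333202635614/247401 ≈ 1.3468e+6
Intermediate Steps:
f = 2/459 (f = 2/(-3 + 462) = 2/459 ≈ 0.0043573)
V = 532 (V = -76*(-7) = 532)
j(C) = (2/459 + C)/C (j(C) = (C + 2/459)/C = (2/459 + C)/C)
((V + (-79756 + (-322629 + 108829))) + j(539)) + 1639835 = ((532 + (-79756 + (-322629 + 108829))) + (2/459 + 539)/539) + 1639835 = ((532 + (-79756 - 213800)) + (1/539)*(247403/459)) + 1639835 = ((532 - 293556) + 247403/247401) + 1639835 = (-293024 + 247403/247401) + 1639835 = -72494183221/247401 + 1639835 = 333202635614/247401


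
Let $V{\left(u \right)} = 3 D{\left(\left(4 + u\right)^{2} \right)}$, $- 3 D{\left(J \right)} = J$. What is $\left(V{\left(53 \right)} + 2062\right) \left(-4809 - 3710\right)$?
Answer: $10112053$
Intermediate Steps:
$D{\left(J \right)} = - \frac{J}{3}$
$V{\left(u \right)} = - \left(4 + u\right)^{2}$ ($V{\left(u \right)} = 3 \left(- \frac{\left(4 + u\right)^{2}}{3}\right) = - \left(4 + u\right)^{2}$)
$\left(V{\left(53 \right)} + 2062\right) \left(-4809 - 3710\right) = \left(- \left(4 + 53\right)^{2} + 2062\right) \left(-4809 - 3710\right) = \left(- 57^{2} + 2062\right) \left(-8519\right) = \left(\left(-1\right) 3249 + 2062\right) \left(-8519\right) = \left(-3249 + 2062\right) \left(-8519\right) = \left(-1187\right) \left(-8519\right) = 10112053$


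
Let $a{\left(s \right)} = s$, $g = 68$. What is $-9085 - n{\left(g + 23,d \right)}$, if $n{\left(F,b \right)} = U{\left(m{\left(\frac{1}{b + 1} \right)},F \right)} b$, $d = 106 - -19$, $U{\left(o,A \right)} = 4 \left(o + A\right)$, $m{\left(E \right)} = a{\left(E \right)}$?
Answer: $- \frac{3439105}{63} \approx -54589.0$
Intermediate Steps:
$m{\left(E \right)} = E$
$U{\left(o,A \right)} = 4 A + 4 o$ ($U{\left(o,A \right)} = 4 \left(A + o\right) = 4 A + 4 o$)
$d = 125$ ($d = 106 + 19 = 125$)
$n{\left(F,b \right)} = b \left(4 F + \frac{4}{1 + b}\right)$ ($n{\left(F,b \right)} = \left(4 F + \frac{4}{b + 1}\right) b = \left(4 F + \frac{4}{1 + b}\right) b = b \left(4 F + \frac{4}{1 + b}\right)$)
$-9085 - n{\left(g + 23,d \right)} = -9085 - 4 \cdot 125 \frac{1}{1 + 125} \left(1 + \left(68 + 23\right) \left(1 + 125\right)\right) = -9085 - 4 \cdot 125 \cdot \frac{1}{126} \left(1 + 91 \cdot 126\right) = -9085 - 4 \cdot 125 \cdot \frac{1}{126} \left(1 + 11466\right) = -9085 - 4 \cdot 125 \cdot \frac{1}{126} \cdot 11467 = -9085 - \frac{2866750}{63} = - \frac{3439105}{63}$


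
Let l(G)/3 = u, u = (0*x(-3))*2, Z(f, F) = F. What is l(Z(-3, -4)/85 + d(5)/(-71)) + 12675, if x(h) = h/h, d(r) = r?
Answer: 12675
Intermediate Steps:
x(h) = 1
u = 0 (u = (0*1)*2 = 0*2 = 0)
l(G) = 0 (l(G) = 3*0 = 0)
l(Z(-3, -4)/85 + d(5)/(-71)) + 12675 = 0 + 12675 = 12675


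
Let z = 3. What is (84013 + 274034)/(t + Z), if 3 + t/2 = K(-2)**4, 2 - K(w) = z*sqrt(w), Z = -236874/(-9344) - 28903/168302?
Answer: -46922473729728*I/(21600028367*I + 88066377728*sqrt(2)) ≈ -63.433 - 365.75*I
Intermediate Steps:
Z = 9899074579/393153472 (Z = -236874*(-1/9344) - 28903*1/168302 = 118437/4672 - 28903/168302 = 9899074579/393153472 ≈ 25.179)
K(w) = 2 - 3*sqrt(w)
t = -6 + 2*(2 - 3*I*sqrt(2))**4 ≈ -190.0 + 950.35*I
(84013 + 274034)/(t + Z) = (84013 + 274034)/((-190 + 672*I*sqrt(2)) + 9899074579/393153472) = 358047/(-64800085101/393153472 + 672*I*sqrt(2))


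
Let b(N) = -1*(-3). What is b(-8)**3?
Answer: 27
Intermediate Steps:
b(N) = 3
b(-8)**3 = 3**3 = 27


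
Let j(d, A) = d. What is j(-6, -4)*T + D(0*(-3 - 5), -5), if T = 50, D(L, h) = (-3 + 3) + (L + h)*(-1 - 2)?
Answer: -285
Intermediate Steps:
D(L, h) = -3*L - 3*h (D(L, h) = 0 + (L + h)*(-3) = 0 + (-3*L - 3*h) = -3*L - 3*h)
j(-6, -4)*T + D(0*(-3 - 5), -5) = -6*50 + (-0*(-3 - 5) - 3*(-5)) = -300 + (-0*(-8) + 15) = -300 + (-3*0 + 15) = -300 + (0 + 15) = -300 + 15 = -285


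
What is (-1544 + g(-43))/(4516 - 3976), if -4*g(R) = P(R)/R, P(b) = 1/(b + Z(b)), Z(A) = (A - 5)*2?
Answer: -12304651/4303440 ≈ -2.8593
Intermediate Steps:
Z(A) = -10 + 2*A (Z(A) = (-5 + A)*2 = -10 + 2*A)
P(b) = 1/(-10 + 3*b) (P(b) = 1/(b + (-10 + 2*b)) = 1/(-10 + 3*b))
g(R) = -1/(4*R*(-10 + 3*R)) (g(R) = -1/(4*(-10 + 3*R)*R) = -1/(4*R*(-10 + 3*R)))
(-1544 + g(-43))/(4516 - 3976) = (-1544 - ¼/(-43*(-10 + 3*(-43))))/(4516 - 3976) = (-1544 - ¼*(-1/43)/(-10 - 129))/540 = (-1544 - ¼*(-1/43)/(-139))*(1/540) = (-1544 - ¼*(-1/43)*(-1/139))*(1/540) = (-1544 - 1/23908)*(1/540) = -36913953/23908*1/540 = -12304651/4303440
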